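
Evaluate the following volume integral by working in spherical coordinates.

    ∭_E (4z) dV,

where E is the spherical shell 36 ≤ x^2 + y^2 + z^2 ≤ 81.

In spherical coordinates, x = ρ sin(φ) cos(θ), y = ρ sin(φ) sin(θ), z = ρ cos(φ), and dV = ρ^2 sin(φ) dρ dφ dθ.

The integrand becomes 4ρ cos(φ), so

    ∭_E (4z) dV = ∫_{0}^{2π} ∫_{0}^{π} ∫_{6}^{9} (4ρ cos(φ)) · ρ^2 sin(φ) dρ dφ dθ.

Inner (ρ): 5265sin(2φ)/2.
Middle (φ): 0.
Outer (θ): 0.

Therefore the triple integral equals 0.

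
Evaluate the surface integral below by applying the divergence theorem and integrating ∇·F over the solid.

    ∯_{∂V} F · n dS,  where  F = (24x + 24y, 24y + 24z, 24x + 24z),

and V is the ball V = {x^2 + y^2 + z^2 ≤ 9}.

By the divergence theorem,

    ∯_{∂V} F · n dS = ∭_V (∇ · F) dV.

Compute the divergence:
    ∇ · F = ∂F_x/∂x + ∂F_y/∂y + ∂F_z/∂z = 24 + 24 + 24 = 72.

In spherical coordinates, x = ρ sin(φ) cos(θ), y = ρ sin(φ) sin(θ), z = ρ cos(φ), dV = ρ^2 sin(φ) dρ dφ dθ, with 0 ≤ ρ ≤ 3, 0 ≤ φ ≤ π, 0 ≤ θ ≤ 2π.

The integrand, after substitution and multiplying by the volume element, becomes (72) · ρ^2 sin(φ), so

    ∭_V (∇·F) dV = ∫_0^{2π} ∫_0^{π} ∫_0^{3} (72) · ρ^2 sin(φ) dρ dφ dθ.

Inner (ρ from 0 to 3): 648sin(φ).
Middle (φ from 0 to π): 1296.
Outer (θ from 0 to 2π): 2592π.

Therefore ∯_{∂V} F · n dS = 2592π.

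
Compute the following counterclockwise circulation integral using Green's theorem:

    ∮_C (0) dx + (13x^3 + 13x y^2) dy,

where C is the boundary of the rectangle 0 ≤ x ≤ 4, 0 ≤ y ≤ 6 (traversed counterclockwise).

Green's theorem converts the closed line integral into a double integral over the enclosed region D:

    ∮_C P dx + Q dy = ∬_D (∂Q/∂x - ∂P/∂y) dA.

Here P = 0, Q = 13x^3 + 13x y^2, so

    ∂Q/∂x = 39x^2 + 13y^2,    ∂P/∂y = 0,
    ∂Q/∂x - ∂P/∂y = 39x^2 + 13y^2.

D is the region 0 ≤ x ≤ 4, 0 ≤ y ≤ 6. Evaluating the double integral:

    ∬_D (39x^2 + 13y^2) dA = ∫_0^{4} ∫_0^{6} (39x^2 + 13y^2) dy dx.

Inner (y from 0 to 6): 234x^2 + 936.
Outer (x from 0 to 4): 8736.

Therefore ∮_C P dx + Q dy = 8736.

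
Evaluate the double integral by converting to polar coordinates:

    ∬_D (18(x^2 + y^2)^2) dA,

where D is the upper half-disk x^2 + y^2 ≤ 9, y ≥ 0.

The region D is 0 ≤ r ≤ 3, 0 ≤ θ ≤ π in polar coordinates, where x = r cos(θ), y = r sin(θ), and dA = r dr dθ.

Under the substitution, the integrand becomes 18r^4, so

    ∬_D (18(x^2 + y^2)^2) dA = ∫_{0}^{π} ∫_{0}^{3} (18r^4) · r dr dθ.

Inner integral (in r): ∫_{0}^{3} (18r^4) · r dr = 2187.

Outer integral (in θ): ∫_{0}^{π} (2187) dθ = 2187π.

Therefore ∬_D (18(x^2 + y^2)^2) dA = 2187π.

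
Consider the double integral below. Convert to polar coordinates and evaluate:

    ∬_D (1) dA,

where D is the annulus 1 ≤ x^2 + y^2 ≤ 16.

The region D is 1 ≤ r ≤ 4, 0 ≤ θ ≤ 2π in polar coordinates, where x = r cos(θ), y = r sin(θ), and dA = r dr dθ.

Under the substitution, the integrand becomes 1, so

    ∬_D (1) dA = ∫_{0}^{2π} ∫_{1}^{4} (1) · r dr dθ.

Inner integral (in r): ∫_{1}^{4} (1) · r dr = 15/2.

Outer integral (in θ): ∫_{0}^{2π} (15/2) dθ = 15π.

Therefore ∬_D (1) dA = 15π.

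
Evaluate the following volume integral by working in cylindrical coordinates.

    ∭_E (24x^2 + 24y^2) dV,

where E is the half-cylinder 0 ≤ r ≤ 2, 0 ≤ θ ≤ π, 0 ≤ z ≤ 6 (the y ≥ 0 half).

In cylindrical coordinates, x = r cos(θ), y = r sin(θ), z = z, and dV = r dr dθ dz.

The integrand becomes 24r^2, so

    ∭_E (24x^2 + 24y^2) dV = ∫_{0}^{π} ∫_{0}^{2} ∫_{0}^{6} (24r^2) · r dz dr dθ.

Inner (z): 144r^3.
Middle (r from 0 to 2): 576.
Outer (θ): 576π.

Therefore the triple integral equals 576π.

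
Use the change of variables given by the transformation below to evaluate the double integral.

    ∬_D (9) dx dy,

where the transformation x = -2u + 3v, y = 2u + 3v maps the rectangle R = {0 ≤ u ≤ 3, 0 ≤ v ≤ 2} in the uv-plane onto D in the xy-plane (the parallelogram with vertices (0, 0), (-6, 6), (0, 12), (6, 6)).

Compute the Jacobian determinant of (x, y) with respect to (u, v):

    ∂(x,y)/∂(u,v) = | -2  3 | = (-2)(3) - (3)(2) = -12.
                   | 2  3 |

Its absolute value is |J| = 12 (the area scaling factor).

Substituting x = -2u + 3v, y = 2u + 3v into the integrand,

    9 → 9,

so the integral becomes

    ∬_R (9) · |J| du dv = ∫_0^3 ∫_0^2 (108) dv du.

Inner (v): 216.
Outer (u): 648.

Therefore ∬_D (9) dx dy = 648.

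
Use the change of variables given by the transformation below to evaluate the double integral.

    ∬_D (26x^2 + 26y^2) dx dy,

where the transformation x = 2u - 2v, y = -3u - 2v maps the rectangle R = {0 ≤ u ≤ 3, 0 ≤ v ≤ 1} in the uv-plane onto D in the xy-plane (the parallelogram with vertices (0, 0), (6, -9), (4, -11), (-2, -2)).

Compute the Jacobian determinant of (x, y) with respect to (u, v):

    ∂(x,y)/∂(u,v) = | 2  -2 | = (2)(-2) - (-2)(-3) = -10.
                   | -3  -2 |

Its absolute value is |J| = 10 (the area scaling factor).

Substituting x = 2u - 2v, y = -3u - 2v into the integrand,

    26x^2 + 26y^2 → 338u^2 + 104u v + 208v^2,

so the integral becomes

    ∬_R (338u^2 + 104u v + 208v^2) · |J| du dv = ∫_0^3 ∫_0^1 (3380u^2 + 1040u v + 2080v^2) dv du.

Inner (v): 3380u^2 + 520u + 2080/3.
Outer (u): 34840.

Therefore ∬_D (26x^2 + 26y^2) dx dy = 34840.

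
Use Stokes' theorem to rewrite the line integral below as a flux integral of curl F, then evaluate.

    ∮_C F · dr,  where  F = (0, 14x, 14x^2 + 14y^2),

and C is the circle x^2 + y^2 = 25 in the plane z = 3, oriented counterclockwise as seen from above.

Let S be the flat disk x^2 + y^2 ≤ 25 in the plane z = 3, with upward unit normal n̂ = ẑ. By Stokes' theorem,

    ∮_C F · dr = ∬_S (∇ × F) · n̂ dS = ∬_D (curl F)_z dA,

where D is the disk x^2 + y^2 ≤ 25.

Compute the curl of F = (0, 14x, 14x^2 + 14y^2):
    (∇ × F)_x = ∂F_z/∂y - ∂F_y/∂z = 28y,
    (∇ × F)_y = ∂F_x/∂z - ∂F_z/∂x = -28x,
    (∇ × F)_z = ∂F_y/∂x - ∂F_x/∂y = 14.

On z = 3, (curl F)_z = 14.

Convert to polar (x = r cos θ, y = r sin θ, dA = r dr dθ); the integrand becomes 14, so

    ∬_D (curl F)_z dA = ∫_0^{2π} ∫_0^{5} (14) · r dr dθ.

Inner (r from 0 to 5): 175.
Outer (θ from 0 to 2π): 350π.

Therefore ∮_C F · dr = 350π.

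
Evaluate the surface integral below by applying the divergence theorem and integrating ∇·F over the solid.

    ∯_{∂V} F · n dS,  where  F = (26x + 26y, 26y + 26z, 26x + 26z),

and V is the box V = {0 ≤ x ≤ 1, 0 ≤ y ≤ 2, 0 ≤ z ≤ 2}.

By the divergence theorem,

    ∯_{∂V} F · n dS = ∭_V (∇ · F) dV.

Compute the divergence:
    ∇ · F = ∂F_x/∂x + ∂F_y/∂y + ∂F_z/∂z = 26 + 26 + 26 = 78.

V is a rectangular box, so dV = dx dy dz with 0 ≤ x ≤ 1, 0 ≤ y ≤ 2, 0 ≤ z ≤ 2.

Integrate (78) over V as an iterated integral:

    ∭_V (∇·F) dV = ∫_0^{1} ∫_0^{2} ∫_0^{2} (78) dz dy dx.

Inner (z from 0 to 2): 156.
Middle (y from 0 to 2): 312.
Outer (x from 0 to 1): 312.

Therefore ∯_{∂V} F · n dS = 312.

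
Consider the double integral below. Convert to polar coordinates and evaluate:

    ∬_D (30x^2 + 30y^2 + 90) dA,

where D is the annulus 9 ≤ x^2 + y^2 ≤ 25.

The region D is 3 ≤ r ≤ 5, 0 ≤ θ ≤ 2π in polar coordinates, where x = r cos(θ), y = r sin(θ), and dA = r dr dθ.

Under the substitution, the integrand becomes 30r^2 + 90, so

    ∬_D (30x^2 + 30y^2 + 90) dA = ∫_{0}^{2π} ∫_{3}^{5} (30r^2 + 90) · r dr dθ.

Inner integral (in r): ∫_{3}^{5} (30r^2 + 90) · r dr = 4800.

Outer integral (in θ): ∫_{0}^{2π} (4800) dθ = 9600π.

Therefore ∬_D (30x^2 + 30y^2 + 90) dA = 9600π.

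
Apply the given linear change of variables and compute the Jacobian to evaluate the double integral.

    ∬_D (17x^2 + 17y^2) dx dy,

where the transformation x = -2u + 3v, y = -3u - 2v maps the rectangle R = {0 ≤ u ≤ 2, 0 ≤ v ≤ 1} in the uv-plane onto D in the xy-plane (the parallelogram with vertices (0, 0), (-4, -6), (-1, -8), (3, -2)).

Compute the Jacobian determinant of (x, y) with respect to (u, v):

    ∂(x,y)/∂(u,v) = | -2  3 | = (-2)(-2) - (3)(-3) = 13.
                   | -3  -2 |

Its absolute value is |J| = 13 (the area scaling factor).

Substituting x = -2u + 3v, y = -3u - 2v into the integrand,

    17x^2 + 17y^2 → 221u^2 + 221v^2,

so the integral becomes

    ∬_R (221u^2 + 221v^2) · |J| du dv = ∫_0^2 ∫_0^1 (2873u^2 + 2873v^2) dv du.

Inner (v): 2873u^2 + 2873/3.
Outer (u): 28730/3.

Therefore ∬_D (17x^2 + 17y^2) dx dy = 28730/3.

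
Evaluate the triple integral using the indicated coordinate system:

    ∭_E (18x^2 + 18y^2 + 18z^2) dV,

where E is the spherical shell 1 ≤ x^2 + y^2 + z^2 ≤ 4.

In spherical coordinates, x = ρ sin(φ) cos(θ), y = ρ sin(φ) sin(θ), z = ρ cos(φ), and dV = ρ^2 sin(φ) dρ dφ dθ.

The integrand becomes 18ρ^2, so

    ∭_E (18x^2 + 18y^2 + 18z^2) dV = ∫_{0}^{2π} ∫_{0}^{π} ∫_{1}^{2} (18ρ^2) · ρ^2 sin(φ) dρ dφ dθ.

Inner (ρ): 558sin(φ)/5.
Middle (φ): 1116/5.
Outer (θ): 2232π/5.

Therefore the triple integral equals 2232π/5.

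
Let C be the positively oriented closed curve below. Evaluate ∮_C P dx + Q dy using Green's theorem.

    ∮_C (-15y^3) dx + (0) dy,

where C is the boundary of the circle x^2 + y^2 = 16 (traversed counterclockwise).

Green's theorem converts the closed line integral into a double integral over the enclosed region D:

    ∮_C P dx + Q dy = ∬_D (∂Q/∂x - ∂P/∂y) dA.

Here P = -15y^3, Q = 0, so

    ∂Q/∂x = 0,    ∂P/∂y = -45y^2,
    ∂Q/∂x - ∂P/∂y = 45y^2.

D is the region x^2 + y^2 ≤ 16. Evaluating the double integral:

In polar coordinates (x = r cos θ, y = r sin θ, dA = r dr dθ) the integrand becomes 45r^2sin(θ)^2, so

    ∬_D (45y^2) dA = ∫_0^{2π} ∫_0^{4} (45r^2sin(θ)^2) · r dr dθ.

Inner (r from 0 to 4): 2880sin(θ)^2.
Outer (θ from 0 to 2π): 2880π.

Therefore ∮_C P dx + Q dy = 2880π.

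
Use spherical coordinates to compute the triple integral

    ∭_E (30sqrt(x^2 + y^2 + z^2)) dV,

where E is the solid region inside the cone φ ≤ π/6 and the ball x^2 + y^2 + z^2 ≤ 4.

In spherical coordinates, x = ρ sin(φ) cos(θ), y = ρ sin(φ) sin(θ), z = ρ cos(φ), and dV = ρ^2 sin(φ) dρ dφ dθ.

The integrand becomes 30ρ, so

    ∭_E (30sqrt(x^2 + y^2 + z^2)) dV = ∫_{0}^{2π} ∫_{0}^{π/6} ∫_{0}^{2} (30ρ) · ρ^2 sin(φ) dρ dφ dθ.

Inner (ρ): 120sin(φ).
Middle (φ): 120 - 60sqrt(3).
Outer (θ): 120π (2 - sqrt(3)).

Therefore the triple integral equals 120π (2 - sqrt(3)).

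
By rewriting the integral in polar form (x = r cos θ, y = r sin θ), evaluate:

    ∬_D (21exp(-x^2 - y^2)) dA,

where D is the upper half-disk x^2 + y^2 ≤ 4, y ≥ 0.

The region D is 0 ≤ r ≤ 2, 0 ≤ θ ≤ π in polar coordinates, where x = r cos(θ), y = r sin(θ), and dA = r dr dθ.

Under the substitution, the integrand becomes 21exp(-r^2), so

    ∬_D (21exp(-x^2 - y^2)) dA = ∫_{0}^{π} ∫_{0}^{2} (21exp(-r^2)) · r dr dθ.

Inner integral (in r): ∫_{0}^{2} (21exp(-r^2)) · r dr = 21/2 - 21exp(-4)/2.

Outer integral (in θ): ∫_{0}^{π} (21/2 - 21exp(-4)/2) dθ = -21π (1 - exp(4))exp(-4)/2.

Therefore ∬_D (21exp(-x^2 - y^2)) dA = -21π (1 - exp(4))exp(-4)/2.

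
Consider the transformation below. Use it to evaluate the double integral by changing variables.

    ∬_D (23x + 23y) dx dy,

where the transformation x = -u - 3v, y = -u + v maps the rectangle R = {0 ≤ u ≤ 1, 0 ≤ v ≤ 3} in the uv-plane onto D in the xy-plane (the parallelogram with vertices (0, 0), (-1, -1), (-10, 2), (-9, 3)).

Compute the Jacobian determinant of (x, y) with respect to (u, v):

    ∂(x,y)/∂(u,v) = | -1  -3 | = (-1)(1) - (-3)(-1) = -4.
                   | -1  1 |

Its absolute value is |J| = 4 (the area scaling factor).

Substituting x = -u - 3v, y = -u + v into the integrand,

    23x + 23y → -46u - 46v,

so the integral becomes

    ∬_R (-46u - 46v) · |J| du dv = ∫_0^1 ∫_0^3 (-184u - 184v) dv du.

Inner (v): -552u - 828.
Outer (u): -1104.

Therefore ∬_D (23x + 23y) dx dy = -1104.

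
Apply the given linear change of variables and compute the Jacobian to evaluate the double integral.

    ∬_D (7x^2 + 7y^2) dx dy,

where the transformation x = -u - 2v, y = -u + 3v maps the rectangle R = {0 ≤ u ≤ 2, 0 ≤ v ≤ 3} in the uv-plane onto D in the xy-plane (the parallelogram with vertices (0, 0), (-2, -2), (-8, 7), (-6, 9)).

Compute the Jacobian determinant of (x, y) with respect to (u, v):

    ∂(x,y)/∂(u,v) = | -1  -2 | = (-1)(3) - (-2)(-1) = -5.
                   | -1  3 |

Its absolute value is |J| = 5 (the area scaling factor).

Substituting x = -u - 2v, y = -u + 3v into the integrand,

    7x^2 + 7y^2 → 14u^2 - 14u v + 91v^2,

so the integral becomes

    ∬_R (14u^2 - 14u v + 91v^2) · |J| du dv = ∫_0^2 ∫_0^3 (70u^2 - 70u v + 455v^2) dv du.

Inner (v): 210u^2 - 315u + 4095.
Outer (u): 8120.

Therefore ∬_D (7x^2 + 7y^2) dx dy = 8120.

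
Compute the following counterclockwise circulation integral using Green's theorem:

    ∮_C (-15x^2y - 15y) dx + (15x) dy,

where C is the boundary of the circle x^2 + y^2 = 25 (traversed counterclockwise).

Green's theorem converts the closed line integral into a double integral over the enclosed region D:

    ∮_C P dx + Q dy = ∬_D (∂Q/∂x - ∂P/∂y) dA.

Here P = -15x^2y - 15y, Q = 15x, so

    ∂Q/∂x = 15,    ∂P/∂y = -15x^2 - 15,
    ∂Q/∂x - ∂P/∂y = 15x^2 + 30.

D is the region x^2 + y^2 ≤ 25. Evaluating the double integral:

In polar coordinates (x = r cos θ, y = r sin θ, dA = r dr dθ) the integrand becomes 15r^2cos(θ)^2 + 30, so

    ∬_D (15x^2 + 30) dA = ∫_0^{2π} ∫_0^{5} (15r^2cos(θ)^2 + 30) · r dr dθ.

Inner (r from 0 to 5): 9375cos(θ)^2/4 + 375.
Outer (θ from 0 to 2π): 12375π/4.

Therefore ∮_C P dx + Q dy = 12375π/4.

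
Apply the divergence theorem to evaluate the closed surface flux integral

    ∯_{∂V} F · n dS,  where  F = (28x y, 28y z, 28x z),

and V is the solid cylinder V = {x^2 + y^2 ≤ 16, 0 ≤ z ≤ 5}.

By the divergence theorem,

    ∯_{∂V} F · n dS = ∭_V (∇ · F) dV.

Compute the divergence:
    ∇ · F = ∂F_x/∂x + ∂F_y/∂y + ∂F_z/∂z = 28y + 28z + 28x = 28x + 28y + 28z.

In cylindrical coordinates, x = r cos(θ), y = r sin(θ), z = z, dV = r dr dθ dz, with 0 ≤ r ≤ 4, 0 ≤ θ ≤ 2π, 0 ≤ z ≤ 5.

The integrand, after substitution and multiplying by the volume element, becomes (28sqrt(2)r sin(θ + π/4) + 28z) · r, so

    ∭_V (∇·F) dV = ∫_0^{2π} ∫_0^{4} ∫_0^{5} (28sqrt(2)r sin(θ + π/4) + 28z) · r dz dr dθ.

Inner (z from 0 to 5): 70r (2sqrt(2)r sin(θ + π/4) + 5).
Middle (r from 0 to 4): 8960sqrt(2)sin(θ + π/4)/3 + 2800.
Outer (θ from 0 to 2π): 5600π.

Therefore ∯_{∂V} F · n dS = 5600π.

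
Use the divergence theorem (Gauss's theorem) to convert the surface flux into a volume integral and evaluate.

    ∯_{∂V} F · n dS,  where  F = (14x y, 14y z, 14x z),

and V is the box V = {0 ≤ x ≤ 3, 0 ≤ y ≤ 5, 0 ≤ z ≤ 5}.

By the divergence theorem,

    ∯_{∂V} F · n dS = ∭_V (∇ · F) dV.

Compute the divergence:
    ∇ · F = ∂F_x/∂x + ∂F_y/∂y + ∂F_z/∂z = 14y + 14z + 14x = 14x + 14y + 14z.

V is a rectangular box, so dV = dx dy dz with 0 ≤ x ≤ 3, 0 ≤ y ≤ 5, 0 ≤ z ≤ 5.

Integrate (14x + 14y + 14z) over V as an iterated integral:

    ∭_V (∇·F) dV = ∫_0^{3} ∫_0^{5} ∫_0^{5} (14x + 14y + 14z) dz dy dx.

Inner (z from 0 to 5): 70x + 70y + 175.
Middle (y from 0 to 5): 350x + 1750.
Outer (x from 0 to 3): 6825.

Therefore ∯_{∂V} F · n dS = 6825.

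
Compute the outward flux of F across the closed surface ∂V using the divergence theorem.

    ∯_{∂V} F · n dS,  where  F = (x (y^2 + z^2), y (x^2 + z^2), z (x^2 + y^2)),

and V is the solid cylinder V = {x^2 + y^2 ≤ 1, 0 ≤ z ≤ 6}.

By the divergence theorem,

    ∯_{∂V} F · n dS = ∭_V (∇ · F) dV.

Compute the divergence:
    ∇ · F = ∂F_x/∂x + ∂F_y/∂y + ∂F_z/∂z = y^2 + z^2 + x^2 + z^2 + x^2 + y^2 = 2x^2 + 2y^2 + 2z^2.

In cylindrical coordinates, x = r cos(θ), y = r sin(θ), z = z, dV = r dr dθ dz, with 0 ≤ r ≤ 1, 0 ≤ θ ≤ 2π, 0 ≤ z ≤ 6.

The integrand, after substitution and multiplying by the volume element, becomes (2r^2 + 2z^2) · r, so

    ∭_V (∇·F) dV = ∫_0^{2π} ∫_0^{1} ∫_0^{6} (2r^2 + 2z^2) · r dz dr dθ.

Inner (z from 0 to 6): 12r (r^2 + 12).
Middle (r from 0 to 1): 75.
Outer (θ from 0 to 2π): 150π.

Therefore ∯_{∂V} F · n dS = 150π.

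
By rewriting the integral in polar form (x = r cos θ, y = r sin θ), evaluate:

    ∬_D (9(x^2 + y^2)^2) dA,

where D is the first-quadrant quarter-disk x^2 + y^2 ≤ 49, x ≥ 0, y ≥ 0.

The region D is 0 ≤ r ≤ 7, 0 ≤ θ ≤ π/2 in polar coordinates, where x = r cos(θ), y = r sin(θ), and dA = r dr dθ.

Under the substitution, the integrand becomes 9r^4, so

    ∬_D (9(x^2 + y^2)^2) dA = ∫_{0}^{π/2} ∫_{0}^{7} (9r^4) · r dr dθ.

Inner integral (in r): ∫_{0}^{7} (9r^4) · r dr = 352947/2.

Outer integral (in θ): ∫_{0}^{π/2} (352947/2) dθ = 352947π/4.

Therefore ∬_D (9(x^2 + y^2)^2) dA = 352947π/4.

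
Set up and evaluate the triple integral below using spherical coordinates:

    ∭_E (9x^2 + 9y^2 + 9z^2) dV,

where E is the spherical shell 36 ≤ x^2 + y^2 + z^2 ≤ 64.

In spherical coordinates, x = ρ sin(φ) cos(θ), y = ρ sin(φ) sin(θ), z = ρ cos(φ), and dV = ρ^2 sin(φ) dρ dφ dθ.

The integrand becomes 9ρ^2, so

    ∭_E (9x^2 + 9y^2 + 9z^2) dV = ∫_{0}^{2π} ∫_{0}^{π} ∫_{6}^{8} (9ρ^2) · ρ^2 sin(φ) dρ dφ dθ.

Inner (ρ): 224928sin(φ)/5.
Middle (φ): 449856/5.
Outer (θ): 899712π/5.

Therefore the triple integral equals 899712π/5.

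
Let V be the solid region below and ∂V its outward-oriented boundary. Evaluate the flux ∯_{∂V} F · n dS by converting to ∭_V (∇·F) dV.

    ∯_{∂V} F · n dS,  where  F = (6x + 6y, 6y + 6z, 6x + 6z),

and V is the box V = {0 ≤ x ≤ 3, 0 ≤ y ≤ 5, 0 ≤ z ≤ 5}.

By the divergence theorem,

    ∯_{∂V} F · n dS = ∭_V (∇ · F) dV.

Compute the divergence:
    ∇ · F = ∂F_x/∂x + ∂F_y/∂y + ∂F_z/∂z = 6 + 6 + 6 = 18.

V is a rectangular box, so dV = dx dy dz with 0 ≤ x ≤ 3, 0 ≤ y ≤ 5, 0 ≤ z ≤ 5.

Integrate (18) over V as an iterated integral:

    ∭_V (∇·F) dV = ∫_0^{3} ∫_0^{5} ∫_0^{5} (18) dz dy dx.

Inner (z from 0 to 5): 90.
Middle (y from 0 to 5): 450.
Outer (x from 0 to 3): 1350.

Therefore ∯_{∂V} F · n dS = 1350.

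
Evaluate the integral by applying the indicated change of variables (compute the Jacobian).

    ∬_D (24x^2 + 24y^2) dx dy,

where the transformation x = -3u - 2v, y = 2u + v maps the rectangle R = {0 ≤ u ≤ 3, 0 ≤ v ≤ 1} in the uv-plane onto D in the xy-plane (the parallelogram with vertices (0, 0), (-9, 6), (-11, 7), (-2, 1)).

Compute the Jacobian determinant of (x, y) with respect to (u, v):

    ∂(x,y)/∂(u,v) = | -3  -2 | = (-3)(1) - (-2)(2) = 1.
                   | 2  1 |

Its absolute value is |J| = 1 (the area scaling factor).

Substituting x = -3u - 2v, y = 2u + v into the integrand,

    24x^2 + 24y^2 → 312u^2 + 384u v + 120v^2,

so the integral becomes

    ∬_R (312u^2 + 384u v + 120v^2) · |J| du dv = ∫_0^3 ∫_0^1 (312u^2 + 384u v + 120v^2) dv du.

Inner (v): 312u^2 + 192u + 40.
Outer (u): 3792.

Therefore ∬_D (24x^2 + 24y^2) dx dy = 3792.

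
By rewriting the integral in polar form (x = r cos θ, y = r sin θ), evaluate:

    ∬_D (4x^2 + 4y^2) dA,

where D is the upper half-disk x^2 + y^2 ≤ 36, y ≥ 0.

The region D is 0 ≤ r ≤ 6, 0 ≤ θ ≤ π in polar coordinates, where x = r cos(θ), y = r sin(θ), and dA = r dr dθ.

Under the substitution, the integrand becomes 4r^2, so

    ∬_D (4x^2 + 4y^2) dA = ∫_{0}^{π} ∫_{0}^{6} (4r^2) · r dr dθ.

Inner integral (in r): ∫_{0}^{6} (4r^2) · r dr = 1296.

Outer integral (in θ): ∫_{0}^{π} (1296) dθ = 1296π.

Therefore ∬_D (4x^2 + 4y^2) dA = 1296π.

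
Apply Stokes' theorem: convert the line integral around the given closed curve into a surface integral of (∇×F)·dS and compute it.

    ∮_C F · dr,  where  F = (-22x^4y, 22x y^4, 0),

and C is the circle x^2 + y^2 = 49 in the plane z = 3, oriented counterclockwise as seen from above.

Let S be the flat disk x^2 + y^2 ≤ 49 in the plane z = 3, with upward unit normal n̂ = ẑ. By Stokes' theorem,

    ∮_C F · dr = ∬_S (∇ × F) · n̂ dS = ∬_D (curl F)_z dA,

where D is the disk x^2 + y^2 ≤ 49.

Compute the curl of F = (-22x^4y, 22x y^4, 0):
    (∇ × F)_x = ∂F_z/∂y - ∂F_y/∂z = 0,
    (∇ × F)_y = ∂F_x/∂z - ∂F_z/∂x = 0,
    (∇ × F)_z = ∂F_y/∂x - ∂F_x/∂y = 22x^4 + 22y^4.

On z = 3, (curl F)_z = 22x^4 + 22y^4.

Convert to polar (x = r cos θ, y = r sin θ, dA = r dr dθ); the integrand becomes 22r^4(sin(θ)^4 + cos(θ)^4), so

    ∬_D (curl F)_z dA = ∫_0^{2π} ∫_0^{7} (22r^4(sin(θ)^4 + cos(θ)^4)) · r dr dθ.

Inner (r from 0 to 7): 1294139sin(θ)^4/3 + 1294139cos(θ)^4/3.
Outer (θ from 0 to 2π): 1294139π/2.

Therefore ∮_C F · dr = 1294139π/2.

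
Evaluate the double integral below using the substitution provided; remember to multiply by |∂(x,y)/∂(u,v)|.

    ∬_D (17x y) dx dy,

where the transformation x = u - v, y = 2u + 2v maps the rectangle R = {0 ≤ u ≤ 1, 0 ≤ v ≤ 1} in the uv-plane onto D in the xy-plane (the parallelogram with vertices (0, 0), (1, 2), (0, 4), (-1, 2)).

Compute the Jacobian determinant of (x, y) with respect to (u, v):

    ∂(x,y)/∂(u,v) = | 1  -1 | = (1)(2) - (-1)(2) = 4.
                   | 2  2 |

Its absolute value is |J| = 4 (the area scaling factor).

Substituting x = u - v, y = 2u + 2v into the integrand,

    17x y → 34u^2 - 34v^2,

so the integral becomes

    ∬_R (34u^2 - 34v^2) · |J| du dv = ∫_0^1 ∫_0^1 (136u^2 - 136v^2) dv du.

Inner (v): 136u^2 - 136/3.
Outer (u): 0.

Therefore ∬_D (17x y) dx dy = 0.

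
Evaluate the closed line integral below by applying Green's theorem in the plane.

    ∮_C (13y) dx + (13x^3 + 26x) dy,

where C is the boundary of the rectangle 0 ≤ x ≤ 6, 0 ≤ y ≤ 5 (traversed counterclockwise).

Green's theorem converts the closed line integral into a double integral over the enclosed region D:

    ∮_C P dx + Q dy = ∬_D (∂Q/∂x - ∂P/∂y) dA.

Here P = 13y, Q = 13x^3 + 26x, so

    ∂Q/∂x = 39x^2 + 26,    ∂P/∂y = 13,
    ∂Q/∂x - ∂P/∂y = 39x^2 + 13.

D is the region 0 ≤ x ≤ 6, 0 ≤ y ≤ 5. Evaluating the double integral:

    ∬_D (39x^2 + 13) dA = ∫_0^{6} ∫_0^{5} (39x^2 + 13) dy dx.

Inner (y from 0 to 5): 195x^2 + 65.
Outer (x from 0 to 6): 14430.

Therefore ∮_C P dx + Q dy = 14430.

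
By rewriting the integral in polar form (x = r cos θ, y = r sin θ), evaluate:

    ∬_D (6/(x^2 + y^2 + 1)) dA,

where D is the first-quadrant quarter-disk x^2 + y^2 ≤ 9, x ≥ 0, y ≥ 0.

The region D is 0 ≤ r ≤ 3, 0 ≤ θ ≤ π/2 in polar coordinates, where x = r cos(θ), y = r sin(θ), and dA = r dr dθ.

Under the substitution, the integrand becomes 6/(r^2 + 1), so

    ∬_D (6/(x^2 + y^2 + 1)) dA = ∫_{0}^{π/2} ∫_{0}^{3} (6/(r^2 + 1)) · r dr dθ.

Inner integral (in r): ∫_{0}^{3} (6/(r^2 + 1)) · r dr = log(1000).

Outer integral (in θ): ∫_{0}^{π/2} (log(1000)) dθ = log(1000^(π/2)).

Therefore ∬_D (6/(x^2 + y^2 + 1)) dA = log(1000^(π/2)).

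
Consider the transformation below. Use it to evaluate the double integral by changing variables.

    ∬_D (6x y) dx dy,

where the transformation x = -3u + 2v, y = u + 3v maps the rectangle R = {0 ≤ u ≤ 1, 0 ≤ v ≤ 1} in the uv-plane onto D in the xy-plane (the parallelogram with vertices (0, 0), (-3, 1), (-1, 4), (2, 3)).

Compute the Jacobian determinant of (x, y) with respect to (u, v):

    ∂(x,y)/∂(u,v) = | -3  2 | = (-3)(3) - (2)(1) = -11.
                   | 1  3 |

Its absolute value is |J| = 11 (the area scaling factor).

Substituting x = -3u + 2v, y = u + 3v into the integrand,

    6x y → -18u^2 - 42u v + 36v^2,

so the integral becomes

    ∬_R (-18u^2 - 42u v + 36v^2) · |J| du dv = ∫_0^1 ∫_0^1 (-198u^2 - 462u v + 396v^2) dv du.

Inner (v): -198u^2 - 231u + 132.
Outer (u): -99/2.

Therefore ∬_D (6x y) dx dy = -99/2.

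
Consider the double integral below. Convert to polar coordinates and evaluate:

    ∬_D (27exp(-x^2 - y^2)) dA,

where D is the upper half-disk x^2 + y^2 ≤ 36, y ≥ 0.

The region D is 0 ≤ r ≤ 6, 0 ≤ θ ≤ π in polar coordinates, where x = r cos(θ), y = r sin(θ), and dA = r dr dθ.

Under the substitution, the integrand becomes 27exp(-r^2), so

    ∬_D (27exp(-x^2 - y^2)) dA = ∫_{0}^{π} ∫_{0}^{6} (27exp(-r^2)) · r dr dθ.

Inner integral (in r): ∫_{0}^{6} (27exp(-r^2)) · r dr = 27/2 - 27exp(-36)/2.

Outer integral (in θ): ∫_{0}^{π} (27/2 - 27exp(-36)/2) dθ = -27π (1 - exp(36))exp(-36)/2.

Therefore ∬_D (27exp(-x^2 - y^2)) dA = -27π (1 - exp(36))exp(-36)/2.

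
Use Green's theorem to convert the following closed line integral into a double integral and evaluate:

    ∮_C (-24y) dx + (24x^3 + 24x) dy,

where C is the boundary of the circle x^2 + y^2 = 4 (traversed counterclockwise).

Green's theorem converts the closed line integral into a double integral over the enclosed region D:

    ∮_C P dx + Q dy = ∬_D (∂Q/∂x - ∂P/∂y) dA.

Here P = -24y, Q = 24x^3 + 24x, so

    ∂Q/∂x = 72x^2 + 24,    ∂P/∂y = -24,
    ∂Q/∂x - ∂P/∂y = 72x^2 + 48.

D is the region x^2 + y^2 ≤ 4. Evaluating the double integral:

In polar coordinates (x = r cos θ, y = r sin θ, dA = r dr dθ) the integrand becomes 72r^2cos(θ)^2 + 48, so

    ∬_D (72x^2 + 48) dA = ∫_0^{2π} ∫_0^{2} (72r^2cos(θ)^2 + 48) · r dr dθ.

Inner (r from 0 to 2): 288cos(θ)^2 + 96.
Outer (θ from 0 to 2π): 480π.

Therefore ∮_C P dx + Q dy = 480π.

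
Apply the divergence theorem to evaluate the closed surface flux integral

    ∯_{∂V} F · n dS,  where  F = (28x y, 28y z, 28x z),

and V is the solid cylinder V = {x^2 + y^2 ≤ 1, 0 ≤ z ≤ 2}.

By the divergence theorem,

    ∯_{∂V} F · n dS = ∭_V (∇ · F) dV.

Compute the divergence:
    ∇ · F = ∂F_x/∂x + ∂F_y/∂y + ∂F_z/∂z = 28y + 28z + 28x = 28x + 28y + 28z.

In cylindrical coordinates, x = r cos(θ), y = r sin(θ), z = z, dV = r dr dθ dz, with 0 ≤ r ≤ 1, 0 ≤ θ ≤ 2π, 0 ≤ z ≤ 2.

The integrand, after substitution and multiplying by the volume element, becomes (28sqrt(2)r sin(θ + π/4) + 28z) · r, so

    ∭_V (∇·F) dV = ∫_0^{2π} ∫_0^{1} ∫_0^{2} (28sqrt(2)r sin(θ + π/4) + 28z) · r dz dr dθ.

Inner (z from 0 to 2): 56r (sqrt(2)r sin(θ + π/4) + 1).
Middle (r from 0 to 1): 56sqrt(2)sin(θ + π/4)/3 + 28.
Outer (θ from 0 to 2π): 56π.

Therefore ∯_{∂V} F · n dS = 56π.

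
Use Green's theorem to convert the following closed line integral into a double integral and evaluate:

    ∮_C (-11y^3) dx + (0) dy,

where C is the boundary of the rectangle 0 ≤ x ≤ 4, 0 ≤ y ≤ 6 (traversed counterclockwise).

Green's theorem converts the closed line integral into a double integral over the enclosed region D:

    ∮_C P dx + Q dy = ∬_D (∂Q/∂x - ∂P/∂y) dA.

Here P = -11y^3, Q = 0, so

    ∂Q/∂x = 0,    ∂P/∂y = -33y^2,
    ∂Q/∂x - ∂P/∂y = 33y^2.

D is the region 0 ≤ x ≤ 4, 0 ≤ y ≤ 6. Evaluating the double integral:

    ∬_D (33y^2) dA = ∫_0^{4} ∫_0^{6} (33y^2) dy dx.

Inner (y from 0 to 6): 2376.
Outer (x from 0 to 4): 9504.

Therefore ∮_C P dx + Q dy = 9504.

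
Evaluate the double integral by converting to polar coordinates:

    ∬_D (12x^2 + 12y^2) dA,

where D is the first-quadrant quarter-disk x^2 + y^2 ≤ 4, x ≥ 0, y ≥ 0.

The region D is 0 ≤ r ≤ 2, 0 ≤ θ ≤ π/2 in polar coordinates, where x = r cos(θ), y = r sin(θ), and dA = r dr dθ.

Under the substitution, the integrand becomes 12r^2, so

    ∬_D (12x^2 + 12y^2) dA = ∫_{0}^{π/2} ∫_{0}^{2} (12r^2) · r dr dθ.

Inner integral (in r): ∫_{0}^{2} (12r^2) · r dr = 48.

Outer integral (in θ): ∫_{0}^{π/2} (48) dθ = 24π.

Therefore ∬_D (12x^2 + 12y^2) dA = 24π.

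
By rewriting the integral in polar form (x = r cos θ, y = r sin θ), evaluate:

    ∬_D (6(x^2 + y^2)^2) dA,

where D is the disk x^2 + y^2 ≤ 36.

The region D is 0 ≤ r ≤ 6, 0 ≤ θ ≤ 2π in polar coordinates, where x = r cos(θ), y = r sin(θ), and dA = r dr dθ.

Under the substitution, the integrand becomes 6r^4, so

    ∬_D (6(x^2 + y^2)^2) dA = ∫_{0}^{2π} ∫_{0}^{6} (6r^4) · r dr dθ.

Inner integral (in r): ∫_{0}^{6} (6r^4) · r dr = 46656.

Outer integral (in θ): ∫_{0}^{2π} (46656) dθ = 93312π.

Therefore ∬_D (6(x^2 + y^2)^2) dA = 93312π.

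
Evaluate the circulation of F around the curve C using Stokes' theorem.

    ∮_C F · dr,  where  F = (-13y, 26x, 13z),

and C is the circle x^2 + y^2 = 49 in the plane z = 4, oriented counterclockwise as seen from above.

Let S be the flat disk x^2 + y^2 ≤ 49 in the plane z = 4, with upward unit normal n̂ = ẑ. By Stokes' theorem,

    ∮_C F · dr = ∬_S (∇ × F) · n̂ dS = ∬_D (curl F)_z dA,

where D is the disk x^2 + y^2 ≤ 49.

Compute the curl of F = (-13y, 26x, 13z):
    (∇ × F)_x = ∂F_z/∂y - ∂F_y/∂z = 0,
    (∇ × F)_y = ∂F_x/∂z - ∂F_z/∂x = 0,
    (∇ × F)_z = ∂F_y/∂x - ∂F_x/∂y = 39.

On z = 4, (curl F)_z = 39.

Convert to polar (x = r cos θ, y = r sin θ, dA = r dr dθ); the integrand becomes 39, so

    ∬_D (curl F)_z dA = ∫_0^{2π} ∫_0^{7} (39) · r dr dθ.

Inner (r from 0 to 7): 1911/2.
Outer (θ from 0 to 2π): 1911π.

Therefore ∮_C F · dr = 1911π.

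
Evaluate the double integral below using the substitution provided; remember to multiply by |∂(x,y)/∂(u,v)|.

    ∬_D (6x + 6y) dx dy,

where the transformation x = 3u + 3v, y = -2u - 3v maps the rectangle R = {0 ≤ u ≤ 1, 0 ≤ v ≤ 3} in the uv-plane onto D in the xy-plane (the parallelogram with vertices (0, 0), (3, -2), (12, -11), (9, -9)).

Compute the Jacobian determinant of (x, y) with respect to (u, v):

    ∂(x,y)/∂(u,v) = | 3  3 | = (3)(-3) - (3)(-2) = -3.
                   | -2  -3 |

Its absolute value is |J| = 3 (the area scaling factor).

Substituting x = 3u + 3v, y = -2u - 3v into the integrand,

    6x + 6y → 6u,

so the integral becomes

    ∬_R (6u) · |J| du dv = ∫_0^1 ∫_0^3 (18u) dv du.

Inner (v): 54u.
Outer (u): 27.

Therefore ∬_D (6x + 6y) dx dy = 27.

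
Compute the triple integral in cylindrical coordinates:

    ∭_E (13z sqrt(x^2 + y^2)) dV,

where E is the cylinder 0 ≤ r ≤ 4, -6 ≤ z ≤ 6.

In cylindrical coordinates, x = r cos(θ), y = r sin(θ), z = z, and dV = r dr dθ dz.

The integrand becomes 13r z, so

    ∭_E (13z sqrt(x^2 + y^2)) dV = ∫_{0}^{2π} ∫_{0}^{4} ∫_{-6}^{6} (13r z) · r dz dr dθ.

Inner (z): 0.
Middle (r from 0 to 4): 0.
Outer (θ): 0.

Therefore the triple integral equals 0.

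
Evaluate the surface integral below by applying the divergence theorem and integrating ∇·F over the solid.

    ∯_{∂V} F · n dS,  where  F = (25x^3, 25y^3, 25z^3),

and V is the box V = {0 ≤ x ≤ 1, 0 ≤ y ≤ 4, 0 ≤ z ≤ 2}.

By the divergence theorem,

    ∯_{∂V} F · n dS = ∭_V (∇ · F) dV.

Compute the divergence:
    ∇ · F = ∂F_x/∂x + ∂F_y/∂y + ∂F_z/∂z = 75x^2 + 75y^2 + 75z^2.

V is a rectangular box, so dV = dx dy dz with 0 ≤ x ≤ 1, 0 ≤ y ≤ 4, 0 ≤ z ≤ 2.

Integrate (75x^2 + 75y^2 + 75z^2) over V as an iterated integral:

    ∭_V (∇·F) dV = ∫_0^{1} ∫_0^{4} ∫_0^{2} (75x^2 + 75y^2 + 75z^2) dz dy dx.

Inner (z from 0 to 2): 150x^2 + 150y^2 + 200.
Middle (y from 0 to 4): 600x^2 + 4000.
Outer (x from 0 to 1): 4200.

Therefore ∯_{∂V} F · n dS = 4200.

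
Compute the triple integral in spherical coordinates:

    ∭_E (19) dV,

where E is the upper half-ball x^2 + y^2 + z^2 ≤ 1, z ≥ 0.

In spherical coordinates, x = ρ sin(φ) cos(θ), y = ρ sin(φ) sin(θ), z = ρ cos(φ), and dV = ρ^2 sin(φ) dρ dφ dθ.

The integrand becomes 19, so

    ∭_E (19) dV = ∫_{0}^{2π} ∫_{0}^{π/2} ∫_{0}^{1} (19) · ρ^2 sin(φ) dρ dφ dθ.

Inner (ρ): 19sin(φ)/3.
Middle (φ): 19/3.
Outer (θ): 38π/3.

Therefore the triple integral equals 38π/3.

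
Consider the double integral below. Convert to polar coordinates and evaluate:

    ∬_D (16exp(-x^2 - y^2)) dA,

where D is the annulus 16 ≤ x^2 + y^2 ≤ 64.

The region D is 4 ≤ r ≤ 8, 0 ≤ θ ≤ 2π in polar coordinates, where x = r cos(θ), y = r sin(θ), and dA = r dr dθ.

Under the substitution, the integrand becomes 16exp(-r^2), so

    ∬_D (16exp(-x^2 - y^2)) dA = ∫_{0}^{2π} ∫_{4}^{8} (16exp(-r^2)) · r dr dθ.

Inner integral (in r): ∫_{4}^{8} (16exp(-r^2)) · r dr = -(8 - 8exp(48))exp(-64).

Outer integral (in θ): ∫_{0}^{2π} (-(8 - 8exp(48))exp(-64)) dθ = -16π (1 - exp(48))exp(-64).

Therefore ∬_D (16exp(-x^2 - y^2)) dA = -16π (1 - exp(48))exp(-64).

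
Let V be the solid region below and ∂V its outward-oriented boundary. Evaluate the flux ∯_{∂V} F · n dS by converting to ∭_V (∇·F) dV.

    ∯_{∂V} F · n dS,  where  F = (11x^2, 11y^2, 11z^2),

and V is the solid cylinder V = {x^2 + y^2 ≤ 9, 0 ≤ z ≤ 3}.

By the divergence theorem,

    ∯_{∂V} F · n dS = ∭_V (∇ · F) dV.

Compute the divergence:
    ∇ · F = ∂F_x/∂x + ∂F_y/∂y + ∂F_z/∂z = 22x + 22y + 22z.

In cylindrical coordinates, x = r cos(θ), y = r sin(θ), z = z, dV = r dr dθ dz, with 0 ≤ r ≤ 3, 0 ≤ θ ≤ 2π, 0 ≤ z ≤ 3.

The integrand, after substitution and multiplying by the volume element, becomes (22sqrt(2)r sin(θ + π/4) + 22z) · r, so

    ∭_V (∇·F) dV = ∫_0^{2π} ∫_0^{3} ∫_0^{3} (22sqrt(2)r sin(θ + π/4) + 22z) · r dz dr dθ.

Inner (z from 0 to 3): 33r (2sqrt(2)r sin(θ + π/4) + 3).
Middle (r from 0 to 3): 594sqrt(2)sin(θ + π/4) + 891/2.
Outer (θ from 0 to 2π): 891π.

Therefore ∯_{∂V} F · n dS = 891π.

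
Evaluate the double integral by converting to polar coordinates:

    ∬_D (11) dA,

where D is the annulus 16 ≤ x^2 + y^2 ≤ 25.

The region D is 4 ≤ r ≤ 5, 0 ≤ θ ≤ 2π in polar coordinates, where x = r cos(θ), y = r sin(θ), and dA = r dr dθ.

Under the substitution, the integrand becomes 11, so

    ∬_D (11) dA = ∫_{0}^{2π} ∫_{4}^{5} (11) · r dr dθ.

Inner integral (in r): ∫_{4}^{5} (11) · r dr = 99/2.

Outer integral (in θ): ∫_{0}^{2π} (99/2) dθ = 99π.

Therefore ∬_D (11) dA = 99π.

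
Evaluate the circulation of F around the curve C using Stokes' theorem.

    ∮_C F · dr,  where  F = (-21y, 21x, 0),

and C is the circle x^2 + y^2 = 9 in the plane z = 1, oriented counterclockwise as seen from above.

Let S be the flat disk x^2 + y^2 ≤ 9 in the plane z = 1, with upward unit normal n̂ = ẑ. By Stokes' theorem,

    ∮_C F · dr = ∬_S (∇ × F) · n̂ dS = ∬_D (curl F)_z dA,

where D is the disk x^2 + y^2 ≤ 9.

Compute the curl of F = (-21y, 21x, 0):
    (∇ × F)_x = ∂F_z/∂y - ∂F_y/∂z = 0,
    (∇ × F)_y = ∂F_x/∂z - ∂F_z/∂x = 0,
    (∇ × F)_z = ∂F_y/∂x - ∂F_x/∂y = 42.

On z = 1, (curl F)_z = 42.

Convert to polar (x = r cos θ, y = r sin θ, dA = r dr dθ); the integrand becomes 42, so

    ∬_D (curl F)_z dA = ∫_0^{2π} ∫_0^{3} (42) · r dr dθ.

Inner (r from 0 to 3): 189.
Outer (θ from 0 to 2π): 378π.

Therefore ∮_C F · dr = 378π.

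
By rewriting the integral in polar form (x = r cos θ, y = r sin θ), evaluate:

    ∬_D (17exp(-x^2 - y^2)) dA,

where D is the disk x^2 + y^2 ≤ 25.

The region D is 0 ≤ r ≤ 5, 0 ≤ θ ≤ 2π in polar coordinates, where x = r cos(θ), y = r sin(θ), and dA = r dr dθ.

Under the substitution, the integrand becomes 17exp(-r^2), so

    ∬_D (17exp(-x^2 - y^2)) dA = ∫_{0}^{2π} ∫_{0}^{5} (17exp(-r^2)) · r dr dθ.

Inner integral (in r): ∫_{0}^{5} (17exp(-r^2)) · r dr = 17/2 - 17exp(-25)/2.

Outer integral (in θ): ∫_{0}^{2π} (17/2 - 17exp(-25)/2) dθ = -17π exp(-25) + 17π.

Therefore ∬_D (17exp(-x^2 - y^2)) dA = -17π exp(-25) + 17π.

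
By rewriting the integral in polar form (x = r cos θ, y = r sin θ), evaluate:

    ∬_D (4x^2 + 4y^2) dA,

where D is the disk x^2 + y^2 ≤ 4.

The region D is 0 ≤ r ≤ 2, 0 ≤ θ ≤ 2π in polar coordinates, where x = r cos(θ), y = r sin(θ), and dA = r dr dθ.

Under the substitution, the integrand becomes 4r^2, so

    ∬_D (4x^2 + 4y^2) dA = ∫_{0}^{2π} ∫_{0}^{2} (4r^2) · r dr dθ.

Inner integral (in r): ∫_{0}^{2} (4r^2) · r dr = 16.

Outer integral (in θ): ∫_{0}^{2π} (16) dθ = 32π.

Therefore ∬_D (4x^2 + 4y^2) dA = 32π.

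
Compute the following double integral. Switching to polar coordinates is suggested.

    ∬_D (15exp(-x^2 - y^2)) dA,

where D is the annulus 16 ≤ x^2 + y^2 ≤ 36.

The region D is 4 ≤ r ≤ 6, 0 ≤ θ ≤ 2π in polar coordinates, where x = r cos(θ), y = r sin(θ), and dA = r dr dθ.

Under the substitution, the integrand becomes 15exp(-r^2), so

    ∬_D (15exp(-x^2 - y^2)) dA = ∫_{0}^{2π} ∫_{4}^{6} (15exp(-r^2)) · r dr dθ.

Inner integral (in r): ∫_{4}^{6} (15exp(-r^2)) · r dr = -(15 - 15exp(20))exp(-36)/2.

Outer integral (in θ): ∫_{0}^{2π} (-(15 - 15exp(20))exp(-36)/2) dθ = -15π (1 - exp(20))exp(-36).

Therefore ∬_D (15exp(-x^2 - y^2)) dA = -15π (1 - exp(20))exp(-36).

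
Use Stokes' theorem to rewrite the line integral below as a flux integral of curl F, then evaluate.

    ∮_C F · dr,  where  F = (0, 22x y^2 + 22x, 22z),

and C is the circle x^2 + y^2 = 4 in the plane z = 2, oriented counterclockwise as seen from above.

Let S be the flat disk x^2 + y^2 ≤ 4 in the plane z = 2, with upward unit normal n̂ = ẑ. By Stokes' theorem,

    ∮_C F · dr = ∬_S (∇ × F) · n̂ dS = ∬_D (curl F)_z dA,

where D is the disk x^2 + y^2 ≤ 4.

Compute the curl of F = (0, 22x y^2 + 22x, 22z):
    (∇ × F)_x = ∂F_z/∂y - ∂F_y/∂z = 0,
    (∇ × F)_y = ∂F_x/∂z - ∂F_z/∂x = 0,
    (∇ × F)_z = ∂F_y/∂x - ∂F_x/∂y = 22y^2 + 22.

On z = 2, (curl F)_z = 22y^2 + 22.

Convert to polar (x = r cos θ, y = r sin θ, dA = r dr dθ); the integrand becomes 22r^2sin(θ)^2 + 22, so

    ∬_D (curl F)_z dA = ∫_0^{2π} ∫_0^{2} (22r^2sin(θ)^2 + 22) · r dr dθ.

Inner (r from 0 to 2): 88 - 44cos(2θ).
Outer (θ from 0 to 2π): 176π.

Therefore ∮_C F · dr = 176π.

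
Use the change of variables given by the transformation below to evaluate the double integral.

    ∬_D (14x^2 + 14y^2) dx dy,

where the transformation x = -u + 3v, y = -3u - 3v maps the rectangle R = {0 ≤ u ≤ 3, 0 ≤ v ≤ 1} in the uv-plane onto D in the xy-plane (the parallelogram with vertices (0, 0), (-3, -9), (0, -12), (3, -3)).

Compute the Jacobian determinant of (x, y) with respect to (u, v):

    ∂(x,y)/∂(u,v) = | -1  3 | = (-1)(-3) - (3)(-3) = 12.
                   | -3  -3 |

Its absolute value is |J| = 12 (the area scaling factor).

Substituting x = -u + 3v, y = -3u - 3v into the integrand,

    14x^2 + 14y^2 → 140u^2 + 168u v + 252v^2,

so the integral becomes

    ∬_R (140u^2 + 168u v + 252v^2) · |J| du dv = ∫_0^3 ∫_0^1 (1680u^2 + 2016u v + 3024v^2) dv du.

Inner (v): 1680u^2 + 1008u + 1008.
Outer (u): 22680.

Therefore ∬_D (14x^2 + 14y^2) dx dy = 22680.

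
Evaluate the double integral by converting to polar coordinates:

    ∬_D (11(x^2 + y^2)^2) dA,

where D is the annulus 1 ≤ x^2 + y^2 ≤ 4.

The region D is 1 ≤ r ≤ 2, 0 ≤ θ ≤ 2π in polar coordinates, where x = r cos(θ), y = r sin(θ), and dA = r dr dθ.

Under the substitution, the integrand becomes 11r^4, so

    ∬_D (11(x^2 + y^2)^2) dA = ∫_{0}^{2π} ∫_{1}^{2} (11r^4) · r dr dθ.

Inner integral (in r): ∫_{1}^{2} (11r^4) · r dr = 231/2.

Outer integral (in θ): ∫_{0}^{2π} (231/2) dθ = 231π.

Therefore ∬_D (11(x^2 + y^2)^2) dA = 231π.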